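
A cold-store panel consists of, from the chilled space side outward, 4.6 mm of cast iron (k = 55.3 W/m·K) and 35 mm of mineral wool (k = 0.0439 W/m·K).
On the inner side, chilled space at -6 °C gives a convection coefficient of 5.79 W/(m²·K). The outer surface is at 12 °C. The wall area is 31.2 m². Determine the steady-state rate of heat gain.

Series thermal resistances:
R_inner film = 1/(h_i·A) = 1/(5.79×31.2) = 0.005536 K/W
R_cast iron = L/(kA) = 0.0046/(55.3×31.2) = 2.666×10^-6 K/W
R_mineral wool = L/(kA) = 0.035/(0.0439×31.2) = 0.02555 K/W
R_total = 0.03109 K/W
Q = ΔT / R_total = 18 / 0.03109

Q ≈ 579 W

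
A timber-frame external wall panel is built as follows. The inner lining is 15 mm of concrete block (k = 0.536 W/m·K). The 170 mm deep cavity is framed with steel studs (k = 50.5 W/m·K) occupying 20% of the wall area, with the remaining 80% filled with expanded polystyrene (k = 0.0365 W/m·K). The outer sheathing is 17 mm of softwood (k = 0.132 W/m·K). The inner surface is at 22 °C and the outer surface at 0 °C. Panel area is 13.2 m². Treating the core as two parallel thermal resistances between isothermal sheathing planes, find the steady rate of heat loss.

Q ≈ 1670 W

Sheathing layers in series; stud and cavity paths in parallel between them.
R_inner = 0.015/(0.536×13.2) = 0.00212 K/W
R_stud  = 0.17/(50.5×0.2×13.2) = 0.001275 K/W
R_cav   = 0.17/(0.0365×0.8×13.2) = 0.4411 K/W
1/R_core = 1/R_stud + 1/R_cav → R_core = 0.001271 K/W
R_outer = 0.017/(0.132×13.2) = 0.009757 K/W
R_total = 0.01315 K/W
Q = ΔT/R_total = 22/0.01315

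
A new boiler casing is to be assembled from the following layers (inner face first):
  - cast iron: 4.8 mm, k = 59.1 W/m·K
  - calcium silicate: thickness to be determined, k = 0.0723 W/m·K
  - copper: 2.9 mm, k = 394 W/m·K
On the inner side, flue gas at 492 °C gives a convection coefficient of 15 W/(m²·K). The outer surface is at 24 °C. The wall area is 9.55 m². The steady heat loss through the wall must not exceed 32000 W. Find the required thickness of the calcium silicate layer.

L ≈ 5.27 mm

Using the resistance-network approach (series):
R_inner film = 1/(h_i·A) = 1/(15×9.55) = 0.006981 K/W
R_cast iron = L/(kA) = 0.0048/(59.1×9.55) = 8.505×10^-6 K/W
R_copper = L/(kA) = 0.0029/(394×9.55) = 7.707×10^-7 K/W
Sum of the known resistances R_other = 0.00699 K/W
Required total resistance R_tot = ΔT/Q_allow = 468/32000 = 0.01463 K/W
R_calcium silicate = R_tot − R_other = 0.007635 K/W
L = R·k·A = 0.007635×0.0723×9.55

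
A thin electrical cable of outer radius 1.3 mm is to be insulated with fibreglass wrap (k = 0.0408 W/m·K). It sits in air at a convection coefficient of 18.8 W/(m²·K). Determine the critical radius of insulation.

r_cr ≈ 2.17 mm

For a cylinder r_cr = k/h = 0.0408/18.8
r_cr = 2.17 mm; since the bare radius (1.3 mm) is below r_cr, adding a thin layer of insulation will *increase* heat loss.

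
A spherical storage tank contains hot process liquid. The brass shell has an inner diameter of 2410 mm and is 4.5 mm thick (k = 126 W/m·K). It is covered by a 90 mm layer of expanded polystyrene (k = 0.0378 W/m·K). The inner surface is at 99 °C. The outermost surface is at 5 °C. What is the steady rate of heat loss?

For a spherical shell R = (1/r₁ − 1/r₂)/(4πk); film R = 1/(h·4πr²). In series:
R_brass shell = (1/1.205 − 1/1.2095)/(4π×126) = 1.95×10^-6 K/W
R_expanded polystyrene = (1/1.2095 − 1/1.2995)/(4π×0.0378) = 0.1205 K/W
R_total = 0.1205 K/W
Q = ΔT/R_total = 94/0.1205

Q ≈ 780 W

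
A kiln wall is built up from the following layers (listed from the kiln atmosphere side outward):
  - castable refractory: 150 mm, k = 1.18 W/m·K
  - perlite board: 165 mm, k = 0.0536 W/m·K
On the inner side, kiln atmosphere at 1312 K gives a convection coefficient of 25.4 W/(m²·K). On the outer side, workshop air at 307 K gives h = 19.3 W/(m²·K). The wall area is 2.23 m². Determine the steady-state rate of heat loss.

Model the wall as resistances in series:
R_inner film = 1/(h_i·A) = 1/(25.4×2.23) = 0.01765 K/W
R_castable refractory = L/(kA) = 0.15/(1.18×2.23) = 0.057 K/W
R_perlite board = L/(kA) = 0.165/(0.0536×2.23) = 1.38 K/W
R_outer film = 1/(h_o·A) = 1/(19.3×2.23) = 0.02323 K/W
R_total = 1.478 K/W
Q = ΔT / R_total = 1005 / 1.478

Q ≈ 680 W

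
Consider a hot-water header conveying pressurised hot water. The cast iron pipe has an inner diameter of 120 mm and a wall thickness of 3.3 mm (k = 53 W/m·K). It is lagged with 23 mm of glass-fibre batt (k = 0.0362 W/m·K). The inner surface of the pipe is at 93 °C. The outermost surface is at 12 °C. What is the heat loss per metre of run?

Treating each annulus and film as a series resistance:
R_cast iron pipe wall = ln(63.3/60)/(2π×53×1) = 1.608×10^-4 K/W
R_glass-fibre batt = ln(86.3/63.3)/(2π×0.0362×1) = 1.363 K/W
R_total = 1.363 K/W
Q = ΔT/R_total = 81/1.363

q′ ≈ 59.4 W/m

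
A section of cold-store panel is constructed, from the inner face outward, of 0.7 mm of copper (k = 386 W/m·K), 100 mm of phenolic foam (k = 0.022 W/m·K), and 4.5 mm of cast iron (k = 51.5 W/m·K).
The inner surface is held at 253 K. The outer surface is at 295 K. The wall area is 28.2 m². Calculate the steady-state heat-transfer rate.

Model the wall as resistances in series:
R_copper = L/(kA) = 0.0007/(386×28.2) = 6.431×10^-8 K/W
R_phenolic foam = L/(kA) = 0.1/(0.022×28.2) = 0.1612 K/W
R_cast iron = L/(kA) = 0.0045/(51.5×28.2) = 3.099×10^-6 K/W
R_total = 0.1612 K/W
Q = ΔT / R_total = 42 / 0.1612

Q ≈ 261 W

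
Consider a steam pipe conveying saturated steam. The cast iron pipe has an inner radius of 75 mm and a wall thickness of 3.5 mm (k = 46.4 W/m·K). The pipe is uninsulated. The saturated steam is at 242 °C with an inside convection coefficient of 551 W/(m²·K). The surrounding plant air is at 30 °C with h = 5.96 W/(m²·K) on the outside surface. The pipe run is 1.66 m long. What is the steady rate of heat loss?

Cylindrical conduction, so R = ln(r₂/r₁)/(2πkL) per layer, in series:
R_inner film = 1/(h_i·2πr₁L) = 1/(551×2π×0.075×1.66) = 0.00232 K/W
R_cast iron pipe wall = ln(78.5/75)/(2π×46.4×1.66) = 9.425×10^-5 K/W
R_outer film = 1/(h_o·2πr_oL) = 1/(5.96×2π×0.0785×1.66) = 0.2049 K/W
R_total = 0.2073 K/W
Q = ΔT/R_total = 212/0.2073

Q ≈ 1020 W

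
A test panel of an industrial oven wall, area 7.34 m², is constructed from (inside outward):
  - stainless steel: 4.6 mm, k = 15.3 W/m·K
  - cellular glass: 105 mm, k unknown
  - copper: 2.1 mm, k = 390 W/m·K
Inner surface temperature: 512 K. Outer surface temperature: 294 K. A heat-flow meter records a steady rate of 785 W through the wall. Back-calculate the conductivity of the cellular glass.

k ≈ 0.0515 W/(m·K)

Using the resistance-network approach (series):
R_stainless steel = L/(kA) = 0.0046/(15.3×7.34) = 4.096×10^-5 K/W
R_copper = L/(kA) = 0.0021/(390×7.34) = 7.336×10^-7 K/W
Sum of known resistances R_other = 4.169×10^-5 K/W
Total R = ΔT/Q = 218/785 = 0.2777 K/W
R_cellular glass = R_total − R_other = 0.2777 K/W
k = L/(R·A) = 0.105/(0.2777×7.34)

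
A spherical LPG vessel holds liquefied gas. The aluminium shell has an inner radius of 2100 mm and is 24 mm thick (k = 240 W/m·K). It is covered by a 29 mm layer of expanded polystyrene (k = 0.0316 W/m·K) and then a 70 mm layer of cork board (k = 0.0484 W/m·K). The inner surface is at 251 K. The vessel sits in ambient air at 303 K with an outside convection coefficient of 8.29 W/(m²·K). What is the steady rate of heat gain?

For a spherical shell R = (1/r₁ − 1/r₂)/(4πk); film R = 1/(h·4πr²). In series:
R_aluminium shell = (1/2.1 − 1/2.124)/(4π×240) = 1.784×10^-6 K/W
R_expanded polystyrene = (1/2.124 − 1/2.153)/(4π×0.0316) = 0.01597 K/W
R_cork board = (1/2.153 − 1/2.223)/(4π×0.0484) = 0.02405 K/W
R_outer film = 1/(h·4πr_o²) = 1/(8.29×4π×2.223²) = 0.001942 K/W
R_total = 0.04196 K/W
Q = ΔT/R_total = 52/0.04196

Q ≈ 1240 W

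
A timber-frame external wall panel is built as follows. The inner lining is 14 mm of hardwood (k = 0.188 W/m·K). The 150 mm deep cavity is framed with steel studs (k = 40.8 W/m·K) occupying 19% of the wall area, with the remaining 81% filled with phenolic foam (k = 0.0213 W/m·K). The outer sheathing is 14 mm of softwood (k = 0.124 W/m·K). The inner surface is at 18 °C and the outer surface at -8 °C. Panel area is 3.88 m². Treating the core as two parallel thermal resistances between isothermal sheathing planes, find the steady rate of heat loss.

Sheathing layers in series; stud and cavity paths in parallel between them.
R_inner = 0.014/(0.188×3.88) = 0.01919 K/W
R_stud  = 0.15/(40.8×0.19×3.88) = 0.004987 K/W
R_cav   = 0.15/(0.0213×0.81×3.88) = 2.241 K/W
1/R_core = 1/R_stud + 1/R_cav → R_core = 0.004976 K/W
R_outer = 0.014/(0.124×3.88) = 0.0291 K/W
R_total = 0.05327 K/W
Q = ΔT/R_total = 26/0.05327

Q ≈ 488 W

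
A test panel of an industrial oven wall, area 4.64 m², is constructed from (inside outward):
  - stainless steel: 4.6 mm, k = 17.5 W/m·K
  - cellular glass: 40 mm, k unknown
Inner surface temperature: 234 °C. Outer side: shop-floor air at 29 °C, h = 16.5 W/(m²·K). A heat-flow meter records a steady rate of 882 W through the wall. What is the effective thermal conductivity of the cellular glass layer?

k ≈ 0.0393 W/(m·K)

Thermal resistances in series:
R_stainless steel = L/(kA) = 0.0046/(17.5×4.64) = 5.665×10^-5 K/W
R_outer film = 1/(h_o·A) = 1/(16.5×4.64) = 0.01306 K/W
Sum of known resistances R_other = 0.01312 K/W
Total R = ΔT/Q = 205/882 = 0.2324 K/W
R_cellular glass = R_total − R_other = 0.2193 K/W
k = L/(R·A) = 0.04/(0.2193×4.64)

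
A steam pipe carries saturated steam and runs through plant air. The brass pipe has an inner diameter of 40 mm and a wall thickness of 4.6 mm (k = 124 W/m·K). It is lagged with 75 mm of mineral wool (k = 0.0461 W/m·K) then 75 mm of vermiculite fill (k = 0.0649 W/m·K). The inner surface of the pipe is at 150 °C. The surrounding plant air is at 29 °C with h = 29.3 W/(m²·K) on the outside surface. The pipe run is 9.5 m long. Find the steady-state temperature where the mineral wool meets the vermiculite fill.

Cylindrical conduction, so R = ln(r₂/r₁)/(2πkL) per layer, in series:
R_brass pipe wall = ln(24.6/20)/(2π×124×9.5) = 2.797×10^-5 K/W
R_mineral wool = ln(99.6/24.6)/(2π×0.0461×9.5) = 0.5082 K/W
R_vermiculite fill = ln(174.6/99.6)/(2π×0.0649×9.5) = 0.1449 K/W
R_outer film = 1/(h_o·2πr_oL) = 1/(29.3×2π×0.1746×9.5) = 0.003275 K/W
R_total = 0.6564 K/W
Q = ΔT/R_total = 121/0.6564
Q = 184 W
T_interface = T_inner − Q·ΣR(inner→interface) = 150 − 184×0.5082

T ≈ 56.3 °C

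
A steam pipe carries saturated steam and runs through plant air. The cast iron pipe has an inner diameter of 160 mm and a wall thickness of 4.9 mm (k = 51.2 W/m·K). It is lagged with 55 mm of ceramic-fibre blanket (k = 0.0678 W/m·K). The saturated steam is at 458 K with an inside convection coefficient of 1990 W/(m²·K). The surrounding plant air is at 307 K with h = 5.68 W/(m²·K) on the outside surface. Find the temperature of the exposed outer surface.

T ≈ 329 K

Per-layer cylindrical resistances, series-summed:
R_inner film = 1/(h_i·2πr₁L) = 1/(1990×2π×0.08×1) = 9.997×10^-4 K/W
R_cast iron pipe wall = ln(84.9/80)/(2π×51.2×1) = 1.848×10^-4 K/W
R_ceramic-fibre blanket = ln(139.9/84.9)/(2π×0.0678×1) = 1.172 K/W
R_outer film = 1/(h_o·2πr_oL) = 1/(5.68×2π×0.1399×1) = 0.2003 K/W
R_total = 1.374 K/W
Q = ΔT/R_total = 151/1.374
Q = 110 W/m
T_interface = T_inner − Q·ΣR(inner→interface) = 458 − 110×1.174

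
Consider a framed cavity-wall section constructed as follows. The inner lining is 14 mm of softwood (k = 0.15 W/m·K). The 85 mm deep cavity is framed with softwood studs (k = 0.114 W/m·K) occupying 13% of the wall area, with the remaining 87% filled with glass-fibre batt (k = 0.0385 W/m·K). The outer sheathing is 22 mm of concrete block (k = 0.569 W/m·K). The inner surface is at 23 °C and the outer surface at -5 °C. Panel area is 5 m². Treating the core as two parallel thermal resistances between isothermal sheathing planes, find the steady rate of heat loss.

Q ≈ 74 W

Sheathing layers in series; stud and cavity paths in parallel between them.
R_inner = 0.014/(0.15×5) = 0.01867 K/W
R_stud  = 0.085/(0.114×0.13×5) = 1.147 K/W
R_cav   = 0.085/(0.0385×0.87×5) = 0.5075 K/W
1/R_core = 1/R_stud + 1/R_cav → R_core = 0.3519 K/W
R_outer = 0.022/(0.569×5) = 0.007733 K/W
R_total = 0.3783 K/W
Q = ΔT/R_total = 28/0.3783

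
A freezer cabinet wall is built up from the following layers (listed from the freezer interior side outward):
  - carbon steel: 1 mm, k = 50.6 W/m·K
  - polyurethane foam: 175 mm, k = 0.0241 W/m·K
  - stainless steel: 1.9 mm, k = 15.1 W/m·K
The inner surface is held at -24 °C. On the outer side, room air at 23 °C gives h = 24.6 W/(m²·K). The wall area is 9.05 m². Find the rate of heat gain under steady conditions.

Series thermal resistances:
R_carbon steel = L/(kA) = 0.001/(50.6×9.05) = 2.184×10^-6 K/W
R_polyurethane foam = L/(kA) = 0.175/(0.0241×9.05) = 0.8024 K/W
R_stainless steel = L/(kA) = 0.0019/(15.1×9.05) = 1.39×10^-5 K/W
R_outer film = 1/(h_o·A) = 1/(24.6×9.05) = 0.004492 K/W
R_total = 0.8069 K/W
Q = ΔT / R_total = 47 / 0.8069

Q ≈ 58.2 W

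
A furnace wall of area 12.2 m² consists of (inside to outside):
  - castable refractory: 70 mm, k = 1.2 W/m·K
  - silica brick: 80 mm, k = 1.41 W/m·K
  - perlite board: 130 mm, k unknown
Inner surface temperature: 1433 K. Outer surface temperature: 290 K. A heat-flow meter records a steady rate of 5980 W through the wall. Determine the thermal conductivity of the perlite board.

Thermal resistances in series:
R_castable refractory = L/(kA) = 0.07/(1.2×12.2) = 0.004781 K/W
R_silica brick = L/(kA) = 0.08/(1.41×12.2) = 0.004651 K/W
Sum of known resistances R_other = 0.009432 K/W
Total R = ΔT/Q = 1143/5980 = 0.1911 K/W
R_perlite board = R_total − R_other = 0.1817 K/W
k = L/(R·A) = 0.13/(0.1817×12.2)

k ≈ 0.0586 W/(m·K)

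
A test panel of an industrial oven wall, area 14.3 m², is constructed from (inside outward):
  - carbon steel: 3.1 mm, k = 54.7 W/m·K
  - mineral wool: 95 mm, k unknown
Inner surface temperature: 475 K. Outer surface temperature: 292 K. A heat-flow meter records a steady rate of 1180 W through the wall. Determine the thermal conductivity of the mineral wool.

k ≈ 0.0428 W/(m·K)

Using the resistance-network approach (series):
R_carbon steel = L/(kA) = 0.0031/(54.7×14.3) = 3.963×10^-6 K/W
Sum of known resistances R_other = 3.963×10^-6 K/W
Total R = ΔT/Q = 183/1180 = 0.1551 K/W
R_mineral wool = R_total − R_other = 0.1551 K/W
k = L/(R·A) = 0.095/(0.1551×14.3)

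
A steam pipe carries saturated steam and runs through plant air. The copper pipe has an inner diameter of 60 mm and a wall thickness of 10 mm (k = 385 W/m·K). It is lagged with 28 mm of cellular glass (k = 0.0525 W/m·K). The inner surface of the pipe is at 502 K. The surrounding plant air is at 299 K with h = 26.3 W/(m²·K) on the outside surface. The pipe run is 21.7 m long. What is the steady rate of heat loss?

For a radial system each layer contributes R = ln(r_out/r_in)/(2πkL); films add R = 1/(hA).
R_copper pipe wall = ln(40/30)/(2π×385×21.7) = 5.48×10^-6 K/W
R_cellular glass = ln(68/40)/(2π×0.0525×21.7) = 0.07413 K/W
R_outer film = 1/(h_o·2πr_oL) = 1/(26.3×2π×0.068×21.7) = 0.004101 K/W
R_total = 0.07824 K/W
Q = ΔT/R_total = 203/0.07824

Q ≈ 2590 W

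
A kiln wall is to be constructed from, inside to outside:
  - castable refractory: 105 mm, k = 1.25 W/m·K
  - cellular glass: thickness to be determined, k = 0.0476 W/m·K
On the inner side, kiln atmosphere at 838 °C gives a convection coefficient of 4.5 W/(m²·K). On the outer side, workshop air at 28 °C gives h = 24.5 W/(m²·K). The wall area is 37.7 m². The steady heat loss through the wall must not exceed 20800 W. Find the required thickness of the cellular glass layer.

L ≈ 53.4 mm

Thermal resistances in series:
R_inner film = 1/(h_i·A) = 1/(4.5×37.7) = 0.005894 K/W
R_castable refractory = L/(kA) = 0.105/(1.25×37.7) = 0.002228 K/W
R_outer film = 1/(h_o·A) = 1/(24.5×37.7) = 0.001083 K/W
Sum of the known resistances R_other = 0.009205 K/W
Required total resistance R_tot = ΔT/Q_allow = 810/20800 = 0.03894 K/W
R_cellular glass = R_tot − R_other = 0.02974 K/W
L = R·k·A = 0.02974×0.0476×37.7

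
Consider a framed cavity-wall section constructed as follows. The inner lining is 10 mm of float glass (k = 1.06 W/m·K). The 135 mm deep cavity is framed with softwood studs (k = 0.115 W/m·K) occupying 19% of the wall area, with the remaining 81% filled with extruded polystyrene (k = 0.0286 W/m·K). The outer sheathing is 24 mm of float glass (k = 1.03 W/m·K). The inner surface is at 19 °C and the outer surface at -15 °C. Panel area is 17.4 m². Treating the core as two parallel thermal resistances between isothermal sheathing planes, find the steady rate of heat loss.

Q ≈ 195 W

Sheathing layers in series; stud and cavity paths in parallel between them.
R_inner = 0.01/(1.06×17.4) = 5.422×10^-4 K/W
R_stud  = 0.135/(0.115×0.19×17.4) = 0.3551 K/W
R_cav   = 0.135/(0.0286×0.81×17.4) = 0.3349 K/W
1/R_core = 1/R_stud + 1/R_cav → R_core = 0.1724 K/W
R_outer = 0.024/(1.03×17.4) = 0.001339 K/W
R_total = 0.1742 K/W
Q = ΔT/R_total = 34/0.1742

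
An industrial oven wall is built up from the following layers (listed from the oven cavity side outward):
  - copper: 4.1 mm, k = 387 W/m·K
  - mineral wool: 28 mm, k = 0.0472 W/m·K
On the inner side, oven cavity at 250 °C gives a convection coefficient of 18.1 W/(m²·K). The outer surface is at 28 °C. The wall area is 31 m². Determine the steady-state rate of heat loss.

Q ≈ 10600 W

Series thermal resistances:
R_inner film = 1/(h_i·A) = 1/(18.1×31) = 0.001782 K/W
R_copper = L/(kA) = 0.0041/(387×31) = 3.418×10^-7 K/W
R_mineral wool = L/(kA) = 0.028/(0.0472×31) = 0.01914 K/W
R_total = 0.02092 K/W
Q = ΔT / R_total = 222 / 0.02092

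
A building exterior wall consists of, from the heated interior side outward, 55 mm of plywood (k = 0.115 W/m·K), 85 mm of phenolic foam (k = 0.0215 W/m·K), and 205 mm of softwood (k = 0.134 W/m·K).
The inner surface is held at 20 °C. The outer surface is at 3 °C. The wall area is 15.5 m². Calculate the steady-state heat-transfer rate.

Treating each layer as a thermal resistance in series:
R_plywood = L/(kA) = 0.055/(0.115×15.5) = 0.03086 K/W
R_phenolic foam = L/(kA) = 0.085/(0.0215×15.5) = 0.2551 K/W
R_softwood = L/(kA) = 0.205/(0.134×15.5) = 0.0987 K/W
R_total = 0.3846 K/W
Q = ΔT / R_total = 17 / 0.3846

Q ≈ 44.2 W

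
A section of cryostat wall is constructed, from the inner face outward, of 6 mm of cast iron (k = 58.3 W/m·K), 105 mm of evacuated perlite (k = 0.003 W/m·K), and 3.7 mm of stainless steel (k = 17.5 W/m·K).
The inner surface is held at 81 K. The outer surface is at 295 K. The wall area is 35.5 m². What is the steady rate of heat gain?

Using the resistance-network approach (series):
R_cast iron = L/(kA) = 0.006/(58.3×35.5) = 2.899×10^-6 K/W
R_evacuated perlite = L/(kA) = 0.105/(0.003×35.5) = 0.9859 K/W
R_stainless steel = L/(kA) = 0.0037/(17.5×35.5) = 5.956×10^-6 K/W
R_total = 0.9859 K/W
Q = ΔT / R_total = 214 / 0.9859

Q ≈ 217 W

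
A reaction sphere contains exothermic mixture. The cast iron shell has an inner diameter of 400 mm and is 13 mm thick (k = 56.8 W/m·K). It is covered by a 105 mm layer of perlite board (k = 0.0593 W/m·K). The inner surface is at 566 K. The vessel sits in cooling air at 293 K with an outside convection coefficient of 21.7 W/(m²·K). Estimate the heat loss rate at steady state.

Q ≈ 129 W

Radial (spherical) resistances in series:
R_cast iron shell = (1/0.2 − 1/0.213)/(4π×56.8) = 4.275×10^-4 K/W
R_perlite board = (1/0.213 − 1/0.318)/(4π×0.0593) = 2.08 K/W
R_outer film = 1/(h·4πr_o²) = 1/(21.7×4π×0.318²) = 0.03626 K/W
R_total = 2.117 K/W
Q = ΔT/R_total = 273/2.117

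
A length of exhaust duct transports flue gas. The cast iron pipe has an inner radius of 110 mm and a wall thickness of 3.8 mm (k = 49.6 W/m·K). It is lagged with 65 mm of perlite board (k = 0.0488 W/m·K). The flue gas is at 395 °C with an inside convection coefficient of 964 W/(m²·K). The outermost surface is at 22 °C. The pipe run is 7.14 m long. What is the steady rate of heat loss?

Treating each annulus and film as a series resistance:
R_inner film = 1/(h_i·2πr₁L) = 1/(964×2π×0.11×7.14) = 2.102×10^-4 K/W
R_cast iron pipe wall = ln(113.8/110)/(2π×49.6×7.14) = 1.526×10^-5 K/W
R_perlite board = ln(178.8/113.8)/(2π×0.0488×7.14) = 0.2064 K/W
R_total = 0.2066 K/W
Q = ΔT/R_total = 373/0.2066

Q ≈ 1810 W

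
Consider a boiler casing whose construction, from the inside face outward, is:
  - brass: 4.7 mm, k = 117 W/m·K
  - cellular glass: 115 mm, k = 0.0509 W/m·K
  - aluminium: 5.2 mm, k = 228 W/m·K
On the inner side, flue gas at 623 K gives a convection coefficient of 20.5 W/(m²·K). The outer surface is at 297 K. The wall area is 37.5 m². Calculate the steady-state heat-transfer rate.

Q ≈ 5300 W

Series thermal resistances:
R_inner film = 1/(h_i·A) = 1/(20.5×37.5) = 0.001301 K/W
R_brass = L/(kA) = 0.0047/(117×37.5) = 1.071×10^-6 K/W
R_cellular glass = L/(kA) = 0.115/(0.0509×37.5) = 0.06025 K/W
R_aluminium = L/(kA) = 0.0052/(228×37.5) = 6.082×10^-7 K/W
R_total = 0.06155 K/W
Q = ΔT / R_total = 326 / 0.06155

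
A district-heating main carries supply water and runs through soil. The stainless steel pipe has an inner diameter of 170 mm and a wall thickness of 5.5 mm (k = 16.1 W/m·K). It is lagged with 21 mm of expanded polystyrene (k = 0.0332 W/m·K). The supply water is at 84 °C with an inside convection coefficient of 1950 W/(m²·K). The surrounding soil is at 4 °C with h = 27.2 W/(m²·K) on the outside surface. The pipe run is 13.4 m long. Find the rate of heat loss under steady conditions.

Q ≈ 1020 W

Radial resistances (cylindrical: R_cond = ln(r_o/r_i)/(2πkL), R_conv = 1/(h·2πrL)):
R_inner film = 1/(h_i·2πr₁L) = 1/(1950×2π×0.085×13.4) = 7.166×10^-5 K/W
R_stainless steel pipe wall = ln(90.5/85)/(2π×16.1×13.4) = 4.625×10^-5 K/W
R_expanded polystyrene = ln(111.5/90.5)/(2π×0.0332×13.4) = 0.07465 K/W
R_outer film = 1/(h_o·2πr_oL) = 1/(27.2×2π×0.1115×13.4) = 0.003916 K/W
R_total = 0.07869 K/W
Q = ΔT/R_total = 80/0.07869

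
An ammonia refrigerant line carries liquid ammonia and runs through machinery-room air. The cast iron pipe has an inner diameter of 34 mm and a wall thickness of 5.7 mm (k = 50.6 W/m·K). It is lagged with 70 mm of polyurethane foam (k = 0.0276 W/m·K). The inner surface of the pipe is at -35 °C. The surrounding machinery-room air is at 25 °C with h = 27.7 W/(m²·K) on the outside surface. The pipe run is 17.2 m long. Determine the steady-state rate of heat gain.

Q ≈ 126 W

Treating each annulus and film as a series resistance:
R_cast iron pipe wall = ln(22.7/17)/(2π×50.6×17.2) = 5.288×10^-5 K/W
R_polyurethane foam = ln(92.7/22.7)/(2π×0.0276×17.2) = 0.4717 K/W
R_outer film = 1/(h_o·2πr_oL) = 1/(27.7×2π×0.0927×17.2) = 0.003604 K/W
R_total = 0.4754 K/W
Q = ΔT/R_total = 60/0.4754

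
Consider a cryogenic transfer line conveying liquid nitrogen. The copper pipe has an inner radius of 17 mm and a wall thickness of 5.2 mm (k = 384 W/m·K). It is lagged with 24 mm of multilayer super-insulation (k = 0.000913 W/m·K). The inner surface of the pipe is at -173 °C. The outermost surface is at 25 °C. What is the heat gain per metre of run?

Per-layer cylindrical resistances, series-summed:
R_copper pipe wall = ln(22.2/17)/(2π×384×1) = 1.106×10^-4 K/W
R_multilayer super-insulation = ln(46.2/22.2)/(2π×0.000913×1) = 127.8 K/W
R_total = 127.8 K/W
Q = ΔT/R_total = 198/127.8

q′ ≈ 1.55 W/m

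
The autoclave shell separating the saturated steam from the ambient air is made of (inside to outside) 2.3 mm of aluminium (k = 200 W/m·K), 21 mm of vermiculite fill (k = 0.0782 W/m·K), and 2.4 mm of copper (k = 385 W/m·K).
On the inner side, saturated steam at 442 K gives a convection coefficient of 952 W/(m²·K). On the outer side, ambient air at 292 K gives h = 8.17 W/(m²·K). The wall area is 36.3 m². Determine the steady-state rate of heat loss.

Q ≈ 13900 W

Using the resistance-network approach (series):
R_inner film = 1/(h_i·A) = 1/(952×36.3) = 2.894×10^-5 K/W
R_aluminium = L/(kA) = 0.0023/(200×36.3) = 3.168×10^-7 K/W
R_vermiculite fill = L/(kA) = 0.021/(0.0782×36.3) = 0.007398 K/W
R_copper = L/(kA) = 0.0024/(385×36.3) = 1.717×10^-7 K/W
R_outer film = 1/(h_o·A) = 1/(8.17×36.3) = 0.003372 K/W
R_total = 0.0108 K/W
Q = ΔT / R_total = 150 / 0.0108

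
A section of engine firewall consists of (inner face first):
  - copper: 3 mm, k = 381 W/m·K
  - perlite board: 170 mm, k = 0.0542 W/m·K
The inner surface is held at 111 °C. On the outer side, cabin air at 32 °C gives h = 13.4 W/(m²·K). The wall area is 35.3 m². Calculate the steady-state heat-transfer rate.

Q ≈ 868 W

Thermal resistances in series:
R_copper = L/(kA) = 0.003/(381×35.3) = 2.231×10^-7 K/W
R_perlite board = L/(kA) = 0.17/(0.0542×35.3) = 0.08885 K/W
R_outer film = 1/(h_o·A) = 1/(13.4×35.3) = 0.002114 K/W
R_total = 0.09097 K/W
Q = ΔT / R_total = 79 / 0.09097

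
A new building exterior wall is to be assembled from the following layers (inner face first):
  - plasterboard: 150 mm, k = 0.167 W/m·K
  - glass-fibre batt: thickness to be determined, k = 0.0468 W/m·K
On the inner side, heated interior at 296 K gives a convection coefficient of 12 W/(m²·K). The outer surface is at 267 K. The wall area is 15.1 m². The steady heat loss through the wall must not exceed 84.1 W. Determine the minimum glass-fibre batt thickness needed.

L ≈ 198 mm

Thermal resistances in series:
R_inner film = 1/(h_i·A) = 1/(12×15.1) = 0.005519 K/W
R_plasterboard = L/(kA) = 0.15/(0.167×15.1) = 0.05948 K/W
Sum of the known resistances R_other = 0.065 K/W
Required total resistance R_tot = ΔT/Q_allow = 29/84.1 = 0.3448 K/W
R_glass-fibre batt = R_tot − R_other = 0.2798 K/W
L = R·k·A = 0.2798×0.0468×15.1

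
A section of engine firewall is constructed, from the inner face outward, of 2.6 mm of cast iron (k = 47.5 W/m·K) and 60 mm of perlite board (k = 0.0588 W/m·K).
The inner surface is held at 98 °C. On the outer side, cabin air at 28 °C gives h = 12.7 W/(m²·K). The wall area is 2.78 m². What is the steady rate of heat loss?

Treating each layer as a thermal resistance in series:
R_cast iron = L/(kA) = 0.0026/(47.5×2.78) = 1.969×10^-5 K/W
R_perlite board = L/(kA) = 0.06/(0.0588×2.78) = 0.3671 K/W
R_outer film = 1/(h_o·A) = 1/(12.7×2.78) = 0.02832 K/W
R_total = 0.3954 K/W
Q = ΔT / R_total = 70 / 0.3954

Q ≈ 177 W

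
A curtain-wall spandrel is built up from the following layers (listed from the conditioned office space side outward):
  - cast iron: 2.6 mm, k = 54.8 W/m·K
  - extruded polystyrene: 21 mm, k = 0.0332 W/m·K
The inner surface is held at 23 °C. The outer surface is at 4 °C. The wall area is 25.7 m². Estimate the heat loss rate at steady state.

Q ≈ 772 W

Series thermal resistances:
R_cast iron = L/(kA) = 0.0026/(54.8×25.7) = 1.846×10^-6 K/W
R_extruded polystyrene = L/(kA) = 0.021/(0.0332×25.7) = 0.02461 K/W
R_total = 0.02461 K/W
Q = ΔT / R_total = 19 / 0.02461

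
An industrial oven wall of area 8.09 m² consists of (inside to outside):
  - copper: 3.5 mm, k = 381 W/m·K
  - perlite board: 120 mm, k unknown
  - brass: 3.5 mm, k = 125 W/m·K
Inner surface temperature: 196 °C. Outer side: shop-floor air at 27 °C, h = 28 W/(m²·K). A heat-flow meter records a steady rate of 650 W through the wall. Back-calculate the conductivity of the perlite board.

Using the resistance-network approach (series):
R_copper = L/(kA) = 0.0035/(381×8.09) = 1.136×10^-6 K/W
R_brass = L/(kA) = 0.0035/(125×8.09) = 3.461×10^-6 K/W
R_outer film = 1/(h_o·A) = 1/(28×8.09) = 0.004415 K/W
Sum of known resistances R_other = 0.004419 K/W
Total R = ΔT/Q = 169/650 = 0.26 K/W
R_perlite board = R_total − R_other = 0.2556 K/W
k = L/(R·A) = 0.12/(0.2556×8.09)

k ≈ 0.058 W/(m·K)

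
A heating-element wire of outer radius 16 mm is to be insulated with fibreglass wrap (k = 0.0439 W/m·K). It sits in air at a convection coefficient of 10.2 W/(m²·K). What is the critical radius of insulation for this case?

r_cr ≈ 4.3 mm

For a cylinder r_cr = k/h = 0.0439/10.2
r_cr = 4.3 mm; since the bare radius (16 mm) is above r_cr, any added insulation will reduce heat loss.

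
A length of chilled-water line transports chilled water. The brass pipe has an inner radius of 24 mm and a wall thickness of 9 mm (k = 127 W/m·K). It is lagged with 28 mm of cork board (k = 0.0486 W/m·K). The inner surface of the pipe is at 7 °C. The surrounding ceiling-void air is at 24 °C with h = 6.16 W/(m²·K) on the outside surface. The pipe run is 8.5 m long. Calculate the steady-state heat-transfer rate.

Q ≈ 59.3 W

Cylindrical conduction, so R = ln(r₂/r₁)/(2πkL) per layer, in series:
R_brass pipe wall = ln(33/24)/(2π×127×8.5) = 4.695×10^-5 K/W
R_cork board = ln(61/33)/(2π×0.0486×8.5) = 0.2367 K/W
R_outer film = 1/(h_o·2πr_oL) = 1/(6.16×2π×0.061×8.5) = 0.04983 K/W
R_total = 0.2866 K/W
Q = ΔT/R_total = 17/0.2866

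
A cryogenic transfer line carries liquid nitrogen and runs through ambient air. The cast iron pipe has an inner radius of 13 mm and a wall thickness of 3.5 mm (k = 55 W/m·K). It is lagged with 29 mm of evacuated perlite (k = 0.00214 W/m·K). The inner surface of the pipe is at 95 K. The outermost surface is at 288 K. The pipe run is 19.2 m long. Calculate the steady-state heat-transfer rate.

Q ≈ 49.1 W

For a radial system each layer contributes R = ln(r_out/r_in)/(2πkL); films add R = 1/(hA).
R_cast iron pipe wall = ln(16.5/13)/(2π×55×19.2) = 3.593×10^-5 K/W
R_evacuated perlite = ln(45.5/16.5)/(2π×0.00214×19.2) = 3.929 K/W
R_total = 3.929 K/W
Q = ΔT/R_total = 193/3.929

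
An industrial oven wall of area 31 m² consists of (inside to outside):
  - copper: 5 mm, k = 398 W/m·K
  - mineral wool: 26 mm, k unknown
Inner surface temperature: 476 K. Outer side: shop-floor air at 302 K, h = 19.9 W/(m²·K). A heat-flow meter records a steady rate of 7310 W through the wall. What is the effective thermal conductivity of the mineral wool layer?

Treating each layer as a thermal resistance in series:
R_copper = L/(kA) = 0.005/(398×31) = 4.053×10^-7 K/W
R_outer film = 1/(h_o·A) = 1/(19.9×31) = 0.001621 K/W
Sum of known resistances R_other = 0.001621 K/W
Total R = ΔT/Q = 174/7310 = 0.0238 K/W
R_mineral wool = R_total − R_other = 0.02218 K/W
k = L/(R·A) = 0.026/(0.02218×31)

k ≈ 0.0378 W/(m·K)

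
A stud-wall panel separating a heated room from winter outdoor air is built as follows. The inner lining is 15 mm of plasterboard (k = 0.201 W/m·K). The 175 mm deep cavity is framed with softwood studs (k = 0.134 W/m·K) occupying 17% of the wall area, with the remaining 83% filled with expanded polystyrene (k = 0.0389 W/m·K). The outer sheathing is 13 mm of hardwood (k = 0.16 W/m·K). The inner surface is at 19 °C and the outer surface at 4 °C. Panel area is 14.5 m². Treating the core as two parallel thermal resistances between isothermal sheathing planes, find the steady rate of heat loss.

Q ≈ 65.2 W

Sheathing layers in series; stud and cavity paths in parallel between them.
R_inner = 0.015/(0.201×14.5) = 0.005147 K/W
R_stud  = 0.175/(0.134×0.17×14.5) = 0.5298 K/W
R_cav   = 0.175/(0.0389×0.83×14.5) = 0.3738 K/W
1/R_core = 1/R_stud + 1/R_cav → R_core = 0.2192 K/W
R_outer = 0.013/(0.16×14.5) = 0.005603 K/W
R_total = 0.2299 K/W
Q = ΔT/R_total = 15/0.2299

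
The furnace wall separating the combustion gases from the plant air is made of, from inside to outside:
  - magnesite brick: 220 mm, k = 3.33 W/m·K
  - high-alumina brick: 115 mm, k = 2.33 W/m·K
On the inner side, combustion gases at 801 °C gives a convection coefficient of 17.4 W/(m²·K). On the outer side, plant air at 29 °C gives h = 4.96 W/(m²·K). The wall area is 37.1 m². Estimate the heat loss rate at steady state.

Q ≈ 76500 W

Model the wall as resistances in series:
R_inner film = 1/(h_i·A) = 1/(17.4×37.1) = 0.001549 K/W
R_magnesite brick = L/(kA) = 0.22/(3.33×37.1) = 0.001781 K/W
R_high-alumina brick = L/(kA) = 0.115/(2.33×37.1) = 0.00133 K/W
R_outer film = 1/(h_o·A) = 1/(4.96×37.1) = 0.005434 K/W
R_total = 0.01009 K/W
Q = ΔT / R_total = 772 / 0.01009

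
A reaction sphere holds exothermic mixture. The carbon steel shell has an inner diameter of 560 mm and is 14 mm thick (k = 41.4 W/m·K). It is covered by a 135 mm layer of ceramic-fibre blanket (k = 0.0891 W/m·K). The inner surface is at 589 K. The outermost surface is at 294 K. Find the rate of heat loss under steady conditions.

Spherical conduction: R = (1/r_in − 1/r_out)/(4πk) per layer; series-sum.
R_carbon steel shell = (1/0.28 − 1/0.294)/(4π×41.4) = 3.269×10^-4 K/W
R_ceramic-fibre blanket = (1/0.294 − 1/0.429)/(4π×0.0891) = 0.956 K/W
R_total = 0.9563 K/W
Q = ΔT/R_total = 295/0.9563

Q ≈ 308 W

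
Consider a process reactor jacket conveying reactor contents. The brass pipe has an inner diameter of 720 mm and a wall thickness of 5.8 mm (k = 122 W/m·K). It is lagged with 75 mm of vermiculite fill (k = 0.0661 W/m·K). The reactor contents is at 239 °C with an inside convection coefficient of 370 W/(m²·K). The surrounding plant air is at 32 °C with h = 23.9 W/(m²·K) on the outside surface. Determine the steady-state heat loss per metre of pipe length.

q′ ≈ 445 W/m

Radial resistances (cylindrical: R_cond = ln(r_o/r_i)/(2πkL), R_conv = 1/(h·2πrL)):
R_inner film = 1/(h_i·2πr₁L) = 1/(370×2π×0.36×1) = 0.001195 K/W
R_brass pipe wall = ln(365.8/360)/(2π×122×1) = 2.085×10^-5 K/W
R_vermiculite fill = ln(440.8/365.8)/(2π×0.0661×1) = 0.4491 K/W
R_outer film = 1/(h_o·2πr_oL) = 1/(23.9×2π×0.4408×1) = 0.01511 K/W
R_total = 0.4654 K/W
Q = ΔT/R_total = 207/0.4654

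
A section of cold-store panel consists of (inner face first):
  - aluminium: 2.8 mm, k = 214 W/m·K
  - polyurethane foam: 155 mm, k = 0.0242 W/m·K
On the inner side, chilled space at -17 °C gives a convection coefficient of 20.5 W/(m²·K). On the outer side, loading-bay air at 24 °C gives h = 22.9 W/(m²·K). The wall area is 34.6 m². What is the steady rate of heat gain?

Q ≈ 218 W

Treating each layer as a thermal resistance in series:
R_inner film = 1/(h_i·A) = 1/(20.5×34.6) = 0.00141 K/W
R_aluminium = L/(kA) = 0.0028/(214×34.6) = 3.782×10^-7 K/W
R_polyurethane foam = L/(kA) = 0.155/(0.0242×34.6) = 0.1851 K/W
R_outer film = 1/(h_o·A) = 1/(22.9×34.6) = 0.001262 K/W
R_total = 0.1878 K/W
Q = ΔT / R_total = 41 / 0.1878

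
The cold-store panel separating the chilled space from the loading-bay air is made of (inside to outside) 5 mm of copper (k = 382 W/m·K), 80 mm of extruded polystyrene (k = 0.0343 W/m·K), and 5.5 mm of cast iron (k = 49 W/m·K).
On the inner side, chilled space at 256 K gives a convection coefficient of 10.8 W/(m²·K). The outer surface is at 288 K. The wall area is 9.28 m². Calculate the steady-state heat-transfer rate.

Using the resistance-network approach (series):
R_inner film = 1/(h_i·A) = 1/(10.8×9.28) = 0.009978 K/W
R_copper = L/(kA) = 0.005/(382×9.28) = 1.41×10^-6 K/W
R_extruded polystyrene = L/(kA) = 0.08/(0.0343×9.28) = 0.2513 K/W
R_cast iron = L/(kA) = 0.0055/(49×9.28) = 1.21×10^-5 K/W
R_total = 0.2613 K/W
Q = ΔT / R_total = 32 / 0.2613

Q ≈ 122 W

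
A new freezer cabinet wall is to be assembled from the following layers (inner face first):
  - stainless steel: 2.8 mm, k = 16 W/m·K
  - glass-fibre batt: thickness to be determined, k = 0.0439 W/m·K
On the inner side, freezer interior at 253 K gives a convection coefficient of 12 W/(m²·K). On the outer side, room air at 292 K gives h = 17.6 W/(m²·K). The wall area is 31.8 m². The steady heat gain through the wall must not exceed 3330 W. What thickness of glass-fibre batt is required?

L ≈ 10.2 mm

Using the resistance-network approach (series):
R_inner film = 1/(h_i·A) = 1/(12×31.8) = 0.002621 K/W
R_stainless steel = L/(kA) = 0.0028/(16×31.8) = 5.503×10^-6 K/W
R_outer film = 1/(h_o·A) = 1/(17.6×31.8) = 0.001787 K/W
Sum of the known resistances R_other = 0.004413 K/W
Required total resistance R_tot = ΔT/Q_allow = 39/3330 = 0.01171 K/W
R_glass-fibre batt = R_tot − R_other = 0.007299 K/W
L = R·k·A = 0.007299×0.0439×31.8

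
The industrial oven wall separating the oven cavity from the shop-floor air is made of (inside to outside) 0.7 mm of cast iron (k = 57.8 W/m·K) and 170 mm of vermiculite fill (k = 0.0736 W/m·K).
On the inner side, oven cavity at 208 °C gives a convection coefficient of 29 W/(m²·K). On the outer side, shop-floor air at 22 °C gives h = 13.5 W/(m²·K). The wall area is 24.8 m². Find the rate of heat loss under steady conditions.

Q ≈ 1910 W

Treating each layer as a thermal resistance in series:
R_inner film = 1/(h_i·A) = 1/(29×24.8) = 0.00139 K/W
R_cast iron = L/(kA) = 0.0007/(57.8×24.8) = 4.883×10^-7 K/W
R_vermiculite fill = L/(kA) = 0.17/(0.0736×24.8) = 0.09314 K/W
R_outer film = 1/(h_o·A) = 1/(13.5×24.8) = 0.002987 K/W
R_total = 0.09751 K/W
Q = ΔT / R_total = 186 / 0.09751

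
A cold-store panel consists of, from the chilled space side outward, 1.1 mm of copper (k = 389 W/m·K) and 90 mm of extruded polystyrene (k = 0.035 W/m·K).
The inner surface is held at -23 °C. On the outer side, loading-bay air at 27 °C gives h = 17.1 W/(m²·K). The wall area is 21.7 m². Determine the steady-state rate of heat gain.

Series thermal resistances:
R_copper = L/(kA) = 0.0011/(389×21.7) = 1.303×10^-7 K/W
R_extruded polystyrene = L/(kA) = 0.09/(0.035×21.7) = 0.1185 K/W
R_outer film = 1/(h_o·A) = 1/(17.1×21.7) = 0.002695 K/W
R_total = 0.1212 K/W
Q = ΔT / R_total = 50 / 0.1212

Q ≈ 413 W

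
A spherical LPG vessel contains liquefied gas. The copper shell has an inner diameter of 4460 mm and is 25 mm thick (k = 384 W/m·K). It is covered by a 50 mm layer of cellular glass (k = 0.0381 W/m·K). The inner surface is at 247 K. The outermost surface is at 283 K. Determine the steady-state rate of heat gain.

Q ≈ 1790 W

Spherical conduction: R = (1/r_in − 1/r_out)/(4πk) per layer; series-sum.
R_copper shell = (1/2.23 − 1/2.255)/(4π×384) = 1.03×10^-6 K/W
R_cellular glass = (1/2.255 − 1/2.305)/(4π×0.0381) = 0.02009 K/W
R_total = 0.02009 K/W
Q = ΔT/R_total = 36/0.02009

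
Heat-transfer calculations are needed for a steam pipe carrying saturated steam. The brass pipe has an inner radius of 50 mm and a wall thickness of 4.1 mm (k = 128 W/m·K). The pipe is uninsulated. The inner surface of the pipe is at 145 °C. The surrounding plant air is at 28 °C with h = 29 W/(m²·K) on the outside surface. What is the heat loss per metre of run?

For a radial system each layer contributes R = ln(r_out/r_in)/(2πkL); films add R = 1/(hA).
R_brass pipe wall = ln(54.1/50)/(2π×128×1) = 9.799×10^-5 K/W
R_outer film = 1/(h_o·2πr_oL) = 1/(29×2π×0.0541×1) = 0.1014 K/W
R_total = 0.1015 K/W
Q = ΔT/R_total = 117/0.1015

q′ ≈ 1150 W/m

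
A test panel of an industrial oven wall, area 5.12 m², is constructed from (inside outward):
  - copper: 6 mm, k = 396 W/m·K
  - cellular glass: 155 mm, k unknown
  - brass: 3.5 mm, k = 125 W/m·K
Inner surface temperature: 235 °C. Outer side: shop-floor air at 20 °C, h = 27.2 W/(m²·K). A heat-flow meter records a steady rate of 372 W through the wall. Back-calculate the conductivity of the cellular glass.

Using the resistance-network approach (series):
R_copper = L/(kA) = 0.006/(396×5.12) = 2.959×10^-6 K/W
R_brass = L/(kA) = 0.0035/(125×5.12) = 5.469×10^-6 K/W
R_outer film = 1/(h_o·A) = 1/(27.2×5.12) = 0.007181 K/W
Sum of known resistances R_other = 0.007189 K/W
Total R = ΔT/Q = 215/372 = 0.578 K/W
R_cellular glass = R_total − R_other = 0.5708 K/W
k = L/(R·A) = 0.155/(0.5708×5.12)

k ≈ 0.053 W/(m·K)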